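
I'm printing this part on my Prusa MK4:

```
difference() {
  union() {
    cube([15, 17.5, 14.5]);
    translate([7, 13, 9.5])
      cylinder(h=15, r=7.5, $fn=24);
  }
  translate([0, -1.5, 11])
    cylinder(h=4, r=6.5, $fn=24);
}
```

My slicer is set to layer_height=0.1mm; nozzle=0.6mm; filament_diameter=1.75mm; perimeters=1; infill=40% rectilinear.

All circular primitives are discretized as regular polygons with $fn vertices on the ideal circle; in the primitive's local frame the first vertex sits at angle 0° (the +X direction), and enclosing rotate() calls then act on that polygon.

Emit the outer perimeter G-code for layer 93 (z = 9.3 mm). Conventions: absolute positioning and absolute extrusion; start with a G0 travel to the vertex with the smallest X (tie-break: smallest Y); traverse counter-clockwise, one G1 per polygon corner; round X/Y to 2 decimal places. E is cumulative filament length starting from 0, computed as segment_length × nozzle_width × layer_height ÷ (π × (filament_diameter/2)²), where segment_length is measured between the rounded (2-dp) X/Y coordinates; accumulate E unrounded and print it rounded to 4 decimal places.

At z = 9.3 mm: the cube (footprint 15×17.5) is included at this height; the cylinder at (7, 13) is absent (z outside [9.5, 24.5]); Taking the union: only the 15×17.5 cube is present, so the union is just that shape — 1 connected region; the cylinder at (0, -1.5) is absent (z outside [11, 15]); Taking the first minus the rest: none of the subtracted shapes is present at this height, so the result so far is unchanged — 1 connected region. The outline is a single polygon with 4 vertices. Extrusion per mm of travel: 0.6 × 0.1 / (π × 0.875²) = 0.024945. Accumulating E over each segment gives final E = 1.6214.

G0 X0.00 Y0.00 Z9.30
G1 X15.00 Y0.00 E0.3742
G1 X15.00 Y17.50 E0.8107
G1 X0.00 Y17.50 E1.1849
G1 X0.00 Y0.00 E1.6214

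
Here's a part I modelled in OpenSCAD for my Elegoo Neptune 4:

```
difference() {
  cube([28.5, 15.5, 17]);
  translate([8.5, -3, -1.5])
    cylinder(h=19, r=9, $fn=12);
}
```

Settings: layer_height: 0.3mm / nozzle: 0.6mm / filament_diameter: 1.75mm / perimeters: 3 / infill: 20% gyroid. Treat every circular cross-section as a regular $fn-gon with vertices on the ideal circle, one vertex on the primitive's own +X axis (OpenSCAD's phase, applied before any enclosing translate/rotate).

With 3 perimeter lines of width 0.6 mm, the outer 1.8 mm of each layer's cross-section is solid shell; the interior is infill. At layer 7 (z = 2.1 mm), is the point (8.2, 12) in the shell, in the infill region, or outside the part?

infill

At z = 2.1 mm: the cube is present — its section is the full 28.5×15.5 rectangle; the cylinder at (8.5, -3): section is a regular 12-gon, circumradius r=9; Subtracting the remaining from the first: starting from the 28.5×15.5 cube, the r=9 cylinder at (8.5, -3) partially overlaps it — only the 69.91 mm² overlap (of its 243.00 mm²) is removed, clipping the outline — 1 connected region. Overall, the cross-section is a single solid region. The nearest boundary edge runs (0.00, 15.50)→(28.50, 15.50); distance from the point to it = 3.50 mm. The point is inside the cross-section and 3.50 mm from the nearest boundary — more than the 1.8 mm shell width (3 × 0.6), so it's in the infill interior.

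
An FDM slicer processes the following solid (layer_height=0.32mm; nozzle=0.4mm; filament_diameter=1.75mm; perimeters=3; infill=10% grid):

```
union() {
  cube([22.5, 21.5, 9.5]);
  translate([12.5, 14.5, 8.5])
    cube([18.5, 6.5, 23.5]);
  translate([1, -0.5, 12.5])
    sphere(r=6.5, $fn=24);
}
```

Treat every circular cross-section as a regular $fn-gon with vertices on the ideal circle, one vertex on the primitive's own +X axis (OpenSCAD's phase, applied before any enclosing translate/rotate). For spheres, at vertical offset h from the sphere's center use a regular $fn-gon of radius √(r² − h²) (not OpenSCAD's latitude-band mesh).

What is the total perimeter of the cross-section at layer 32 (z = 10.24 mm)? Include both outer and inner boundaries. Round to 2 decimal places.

88.18 mm

At z = 10.24 mm: the cube is not intersected at this z (z outside [0, 9.5]); the cube at (12.5, 14.5) is present — its section is the full 18.5×6.5 rectangle (perimeter 50.00 mm); the sphere at (1, -0.5): section is a regular 24-gon, circumradius = √(r²−h²) = √(6.5²−2.26²) = 6.094 (perimeter = 2·24·6.094·sin(180°/24) = 38.18 mm); Combining (union): the 2 present regions are separate (no shared area or edge), so areas and boundary lengths simply add and each stays a separate island — boundary = 88.18 mm. Overall, the cross-section has 2 separate islands. Total boundary length (outer) = 88.18 mm.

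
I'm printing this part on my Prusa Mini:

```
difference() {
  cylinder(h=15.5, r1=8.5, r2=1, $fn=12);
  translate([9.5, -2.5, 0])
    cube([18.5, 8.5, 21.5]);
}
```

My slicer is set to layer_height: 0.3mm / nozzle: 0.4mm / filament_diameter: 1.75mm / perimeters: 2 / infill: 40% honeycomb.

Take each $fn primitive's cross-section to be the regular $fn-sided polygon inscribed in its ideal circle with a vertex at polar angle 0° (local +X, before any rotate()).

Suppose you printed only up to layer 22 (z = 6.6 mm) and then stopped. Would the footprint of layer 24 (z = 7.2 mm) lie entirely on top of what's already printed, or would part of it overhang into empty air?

entirely on top

Compare the two slices. At z = 6.6: the cone (r1=8.5→r2=1) has section circumradius 5.306 here — a regular 12-gon (area = (12/2)·5.306²·sin(360°/12) = 84.48 mm²); the cube at (9.5, -2.5) (footprint 18.5×8.5) is included at this height (area 157.25 mm²); Taking the first minus the rest: starting from the cone (84.48 mm²), the 18.5×8.5 cube at (9.5, -2.5) misses the remaining region (no effect) — area = 84.48 mm². At z = 7.2: the cone: at t=0.465 of its height the radius interpolates to r₁+(r₂−r₁)t = 5.016, giving a regular 12-gon of that circumradius (area = (12/2)·5.016²·sin(360°/12) = 75.48 mm²); the cube at (9.5, -2.5) (footprint 18.5×8.5) is included at this height (area 157.25 mm²); After the difference (first − rest): starting from the cone (75.48 mm²), the 18.5×8.5 cube at (9.5, -2.5) misses the remaining region (no effect) — area = 75.48 mm². Checking containment: the cross-section at z = 7.2 is a subset of the cross-section at z = 6.6.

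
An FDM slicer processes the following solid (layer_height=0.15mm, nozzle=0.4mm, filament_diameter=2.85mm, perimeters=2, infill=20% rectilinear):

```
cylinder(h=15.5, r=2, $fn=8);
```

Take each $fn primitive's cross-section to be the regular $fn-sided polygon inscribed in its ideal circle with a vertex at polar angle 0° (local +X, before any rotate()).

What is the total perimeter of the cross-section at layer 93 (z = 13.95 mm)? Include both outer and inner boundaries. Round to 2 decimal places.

At z = 13.95 mm: the r=2 cylinder gives a regular 8-gon of circumradius 2 (constant along its height) (perimeter = 2·8·2.000·sin(180°/8) = 12.25 mm). Overall, the cross-section is a single solid region. Total boundary length (outer) = 12.25 mm.

12.25 mm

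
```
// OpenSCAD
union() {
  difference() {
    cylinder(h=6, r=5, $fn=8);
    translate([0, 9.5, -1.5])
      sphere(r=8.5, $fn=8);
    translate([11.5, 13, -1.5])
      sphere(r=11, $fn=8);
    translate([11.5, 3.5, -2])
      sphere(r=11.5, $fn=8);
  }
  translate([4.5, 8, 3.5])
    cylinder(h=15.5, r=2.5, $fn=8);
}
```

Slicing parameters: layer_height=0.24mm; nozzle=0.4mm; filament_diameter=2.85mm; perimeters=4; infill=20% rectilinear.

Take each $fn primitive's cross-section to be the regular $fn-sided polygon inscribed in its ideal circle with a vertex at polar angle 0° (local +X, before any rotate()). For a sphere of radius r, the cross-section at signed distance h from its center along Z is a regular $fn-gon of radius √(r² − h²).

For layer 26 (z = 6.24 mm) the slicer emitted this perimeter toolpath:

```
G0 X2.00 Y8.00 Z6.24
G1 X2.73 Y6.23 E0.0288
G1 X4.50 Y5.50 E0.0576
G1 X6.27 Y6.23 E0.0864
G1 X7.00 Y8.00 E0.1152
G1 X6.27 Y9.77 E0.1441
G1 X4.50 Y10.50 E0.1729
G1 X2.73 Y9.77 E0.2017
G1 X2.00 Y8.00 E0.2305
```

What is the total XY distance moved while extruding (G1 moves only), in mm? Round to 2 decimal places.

Sum the Euclidean lengths of each G1 segment: total = 15.32 mm.

15.32 mm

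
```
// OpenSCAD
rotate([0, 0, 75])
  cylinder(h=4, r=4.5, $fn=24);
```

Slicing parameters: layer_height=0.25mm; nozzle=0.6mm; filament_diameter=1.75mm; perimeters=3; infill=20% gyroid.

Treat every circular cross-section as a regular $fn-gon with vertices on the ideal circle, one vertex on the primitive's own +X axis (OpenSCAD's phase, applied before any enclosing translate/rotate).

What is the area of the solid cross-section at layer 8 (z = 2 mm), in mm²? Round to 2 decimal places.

62.89 mm²

At z = 2 mm: the r=4.5 cylinder contributes a regular 24-gon of circumradius 4.5 (area = (24/2)·4.500²·sin(360°/24) = 62.89 mm²); (rotated 75° about Z; rotation is an isometry so areas/perimeters/island counts are preserved). Overall, the cross-section is a single solid region. Net area = 62.89 mm².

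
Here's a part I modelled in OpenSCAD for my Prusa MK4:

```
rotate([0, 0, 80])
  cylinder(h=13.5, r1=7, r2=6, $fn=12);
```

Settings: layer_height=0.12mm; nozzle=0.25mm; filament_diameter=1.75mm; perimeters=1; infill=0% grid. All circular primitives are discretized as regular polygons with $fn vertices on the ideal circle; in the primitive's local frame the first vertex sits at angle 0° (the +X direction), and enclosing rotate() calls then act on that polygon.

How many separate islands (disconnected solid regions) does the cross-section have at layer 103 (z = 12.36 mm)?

At z = 12.36 mm: the cone (r1=7→r2=6) has section circumradius 6.084 here — a regular 12-gon; (whole slice rotated 80° about Z — lengths, areas and connectivity unchanged). Overall, the cross-section is a single solid region. Island count = 1.

1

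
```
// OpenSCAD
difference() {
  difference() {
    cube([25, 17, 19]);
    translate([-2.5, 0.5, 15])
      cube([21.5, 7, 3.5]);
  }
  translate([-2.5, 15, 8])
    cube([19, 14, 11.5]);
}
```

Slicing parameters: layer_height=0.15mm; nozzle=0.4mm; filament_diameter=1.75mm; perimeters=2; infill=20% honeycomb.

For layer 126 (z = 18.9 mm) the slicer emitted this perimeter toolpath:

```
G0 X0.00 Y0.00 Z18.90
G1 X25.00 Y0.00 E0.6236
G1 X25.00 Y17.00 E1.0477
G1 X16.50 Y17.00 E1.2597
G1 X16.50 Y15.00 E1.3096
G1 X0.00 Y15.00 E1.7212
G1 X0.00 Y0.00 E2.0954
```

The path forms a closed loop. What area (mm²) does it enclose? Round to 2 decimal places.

392.00 mm²

Apply the shoelace formula to the sequence of (X, Y) vertices; enclosed area = 392.00 mm².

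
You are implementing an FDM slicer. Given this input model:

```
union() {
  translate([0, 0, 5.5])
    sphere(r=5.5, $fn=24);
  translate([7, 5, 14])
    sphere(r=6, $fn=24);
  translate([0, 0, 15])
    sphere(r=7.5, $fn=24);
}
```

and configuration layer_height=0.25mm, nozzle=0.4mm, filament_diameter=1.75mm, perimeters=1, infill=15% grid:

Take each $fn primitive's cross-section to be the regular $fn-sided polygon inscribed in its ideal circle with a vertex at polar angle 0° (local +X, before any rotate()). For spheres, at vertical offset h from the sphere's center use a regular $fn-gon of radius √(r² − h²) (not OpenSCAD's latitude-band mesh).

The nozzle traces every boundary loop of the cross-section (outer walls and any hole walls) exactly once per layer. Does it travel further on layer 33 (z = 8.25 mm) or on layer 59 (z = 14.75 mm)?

Layer 33 (z = 8.25): the r=5.5 sphere contributes a regular 24-gon of circumradius √(5.5²−2.75²) = 4.763 (perimeter = 2·24·4.763·sin(180°/24) = 29.84 mm); the sphere at (7, 5): section is a regular 24-gon, circumradius = √(r²−h²) = √(6²−5.75²) = 1.714 (perimeter = 2·24·1.714·sin(180°/24) = 10.74 mm); the r=7.5 sphere contributes a regular 24-gon of circumradius √(7.5²−6.75²) = 3.269 (perimeter = 2·24·3.269·sin(180°/24) = 20.48 mm); Merging all regions: the regions partially overlap (shared area 33.19 mm²), so the edge portions inside another operand are dropped and the merged outline is re-measured after clipping — boundary = 40.58 mm. So its perimeter = 40.58 mm. Layer 59 (z = 14.75): the sphere is absent (|z−center|=9.250 > r=5.5); the r=6 sphere at (7, 5) slices to a regular 24-gon of circumradius 5.953 (√(r²−h²) with h=0.75 from center) (perimeter = 2·24·5.953·sin(180°/24) = 37.30 mm); the r=7.5 sphere contributes a regular 24-gon of circumradius √(7.5²−0.25²) = 7.496 (perimeter = 2·24·7.496·sin(180°/24) = 46.96 mm); Combining (union): the regions partially overlap (shared area 33.56 mm²), so the edge portions inside another operand are dropped and the merged outline is re-measured after clipping — boundary = 61.11 mm. So its perimeter = 61.11 mm. Layer 59 is larger (61.11 vs 40.58 mm).

layer 59 (z = 14.75 mm)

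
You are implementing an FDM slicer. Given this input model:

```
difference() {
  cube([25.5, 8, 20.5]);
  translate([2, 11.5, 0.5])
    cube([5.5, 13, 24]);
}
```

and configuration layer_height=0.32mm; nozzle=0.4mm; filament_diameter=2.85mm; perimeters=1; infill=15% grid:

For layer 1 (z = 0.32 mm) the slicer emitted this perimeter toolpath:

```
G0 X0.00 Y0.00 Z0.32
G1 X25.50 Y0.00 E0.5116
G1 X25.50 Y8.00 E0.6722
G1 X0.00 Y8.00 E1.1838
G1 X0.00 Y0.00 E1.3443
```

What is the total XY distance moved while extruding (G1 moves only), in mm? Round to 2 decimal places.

67.00 mm

Sum the Euclidean lengths of each G1 segment: total = 67.00 mm.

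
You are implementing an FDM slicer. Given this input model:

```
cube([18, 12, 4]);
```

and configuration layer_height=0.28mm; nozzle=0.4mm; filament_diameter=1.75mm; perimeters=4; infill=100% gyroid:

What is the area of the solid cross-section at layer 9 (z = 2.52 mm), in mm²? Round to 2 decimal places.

At z = 2.52 mm: the 18×12 cube contributes its full rectangle (area 216.00 mm²). Overall, the cross-section is a single solid region. Net area = 216.00 mm².

216.00 mm²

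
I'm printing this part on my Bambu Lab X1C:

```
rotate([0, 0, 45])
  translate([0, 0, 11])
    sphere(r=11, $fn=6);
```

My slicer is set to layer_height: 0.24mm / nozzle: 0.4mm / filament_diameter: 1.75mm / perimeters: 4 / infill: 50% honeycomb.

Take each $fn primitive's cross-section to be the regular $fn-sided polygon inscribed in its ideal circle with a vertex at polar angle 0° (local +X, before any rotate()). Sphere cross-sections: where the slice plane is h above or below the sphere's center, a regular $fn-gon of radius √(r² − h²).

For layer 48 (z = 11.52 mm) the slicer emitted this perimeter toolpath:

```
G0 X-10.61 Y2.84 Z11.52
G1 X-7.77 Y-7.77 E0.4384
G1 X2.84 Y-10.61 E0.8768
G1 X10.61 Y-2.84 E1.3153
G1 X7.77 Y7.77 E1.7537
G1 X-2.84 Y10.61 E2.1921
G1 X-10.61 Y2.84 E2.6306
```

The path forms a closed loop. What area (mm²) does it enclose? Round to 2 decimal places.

Apply the shoelace formula to the sequence of (X, Y) vertices; enclosed area = 313.52 mm².

313.52 mm²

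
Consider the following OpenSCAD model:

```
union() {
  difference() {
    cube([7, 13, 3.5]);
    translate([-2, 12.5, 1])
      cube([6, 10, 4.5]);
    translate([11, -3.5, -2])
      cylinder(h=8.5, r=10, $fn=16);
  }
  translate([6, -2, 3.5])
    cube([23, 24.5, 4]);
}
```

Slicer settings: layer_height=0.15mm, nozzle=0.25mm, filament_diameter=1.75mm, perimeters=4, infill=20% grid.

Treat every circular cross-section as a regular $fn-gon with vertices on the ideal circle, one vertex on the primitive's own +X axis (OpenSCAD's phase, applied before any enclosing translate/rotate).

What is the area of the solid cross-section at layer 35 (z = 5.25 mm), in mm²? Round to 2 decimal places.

563.50 mm²

At z = 5.25 mm: the cube is absent (z outside [0, 3.5]); the cube at (-2, 12.5) (footprint 6×10) is included at this height (area 60.00 mm²); the r=10 cylinder at (11, -3.5) gives a regular 16-gon of circumradius 10 (constant along its height) (area = (16/2)·10.000²·sin(360°/16) = 306.15 mm²); Taking the first minus the rest: the first operand is absent here, so nothing remains; the 23×24.5 cube at (6, -2) contributes its full rectangle (area 563.50 mm²); Taking the union: only the 23×24.5 cube at (6, -2) is present, so the union is just that shape — area = 563.50 mm². Overall, the cross-section is a single solid region. Net area = 563.50 mm².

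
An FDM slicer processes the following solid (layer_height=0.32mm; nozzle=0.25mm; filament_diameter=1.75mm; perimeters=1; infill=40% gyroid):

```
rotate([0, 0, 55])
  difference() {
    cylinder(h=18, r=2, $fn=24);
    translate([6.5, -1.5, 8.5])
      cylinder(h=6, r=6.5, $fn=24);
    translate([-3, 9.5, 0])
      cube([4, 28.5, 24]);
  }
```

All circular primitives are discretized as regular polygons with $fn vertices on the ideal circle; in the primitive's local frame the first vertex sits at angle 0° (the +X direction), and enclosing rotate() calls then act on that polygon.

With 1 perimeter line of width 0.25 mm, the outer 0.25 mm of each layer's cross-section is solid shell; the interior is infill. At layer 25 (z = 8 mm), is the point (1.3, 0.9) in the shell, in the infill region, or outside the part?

infill

At z = 8 mm: the r=2 cylinder gives a regular 24-gon of circumradius 2 (constant along its height); the cylinder at (6.5, -1.5) is absent (z outside [8.5, 14.5]); the cube at (-3, 9.5) is present — its section is the full 4×28.5 rectangle; After the difference (first − rest): starting from the r=2 cylinder, the 4×28.5 cube at (-3, 9.5) misses the remaining region (no effect) — 1 connected region; (rotated 55° about Z; rotation is an isometry so areas/perimeters/island counts are preserved). Overall, the cross-section is a single solid region. Undo the 55° rotation: the query point maps to (1.483, -0.549) in the un-rotated model frame. The nearest boundary edge runs (1.93, -0.52)→(1.73, -1.00); distance from the point to it = 0.40 mm. The point is inside the cross-section and 0.40 mm from the nearest boundary — more than the 0.25 mm shell width (1 × 0.25), so it's in the infill interior.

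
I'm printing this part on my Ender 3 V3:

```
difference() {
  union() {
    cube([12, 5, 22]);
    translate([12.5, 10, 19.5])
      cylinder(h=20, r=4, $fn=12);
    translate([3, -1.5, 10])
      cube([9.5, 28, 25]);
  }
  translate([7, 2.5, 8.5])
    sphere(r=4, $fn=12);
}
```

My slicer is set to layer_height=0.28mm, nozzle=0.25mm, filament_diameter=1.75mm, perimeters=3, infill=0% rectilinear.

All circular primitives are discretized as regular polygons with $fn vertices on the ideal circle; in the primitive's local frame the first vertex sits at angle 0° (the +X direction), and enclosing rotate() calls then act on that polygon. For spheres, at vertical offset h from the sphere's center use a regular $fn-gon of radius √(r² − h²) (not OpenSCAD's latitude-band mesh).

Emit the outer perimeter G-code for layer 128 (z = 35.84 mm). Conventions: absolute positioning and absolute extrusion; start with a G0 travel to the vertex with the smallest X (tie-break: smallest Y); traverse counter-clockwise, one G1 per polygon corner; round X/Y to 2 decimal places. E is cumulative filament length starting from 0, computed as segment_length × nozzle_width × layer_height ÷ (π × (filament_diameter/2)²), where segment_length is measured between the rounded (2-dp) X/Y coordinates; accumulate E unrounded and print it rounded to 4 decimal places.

At z = 35.84 mm: the cube does not reach this height (z outside [0, 22]); the r=4 cylinder at (12.5, 10) contributes a regular 12-gon of circumradius 4; the cube at (3, -1.5) does not reach this height (z outside [10, 35]); Taking the union: only the r=4 cylinder at (12.5, 10) is present, so the union is just that shape — 1 connected region; the sphere at (7, 2.5) is absent (|z−center|=27.340 > r=4); After the difference (first − rest): none of the subtracted shapes is present at this height, so the result so far is unchanged — 1 connected region. The outline is a single polygon with 12 vertices. Extrusion per mm of travel: 0.25 × 0.28 / (π × 0.875²) = 0.029103. Accumulating E over each segment gives final E = 0.7227.

G0 X8.50 Y10.00 Z35.84
G1 X9.04 Y8.00 E0.0603
G1 X10.50 Y6.54 E0.1204
G1 X12.50 Y6.00 E0.1807
G1 X14.50 Y6.54 E0.2410
G1 X15.96 Y8.00 E0.3010
G1 X16.50 Y10.00 E0.3613
G1 X15.96 Y12.00 E0.4216
G1 X14.50 Y13.46 E0.4817
G1 X12.50 Y14.00 E0.5420
G1 X10.50 Y13.46 E0.6023
G1 X9.04 Y12.00 E0.6624
G1 X8.50 Y10.00 E0.7227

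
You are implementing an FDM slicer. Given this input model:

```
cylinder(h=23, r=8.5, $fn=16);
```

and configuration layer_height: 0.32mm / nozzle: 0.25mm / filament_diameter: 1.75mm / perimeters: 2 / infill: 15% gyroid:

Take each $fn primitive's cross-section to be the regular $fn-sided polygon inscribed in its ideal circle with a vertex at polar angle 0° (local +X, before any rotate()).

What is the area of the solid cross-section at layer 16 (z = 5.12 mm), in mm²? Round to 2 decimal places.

221.19 mm²

At z = 5.12 mm: the r=8.5 cylinder contributes a regular 16-gon of circumradius 8.5 (area = (16/2)·8.500²·sin(360°/16) = 221.19 mm²). Overall, the cross-section is a single solid region. Net area = 221.19 mm².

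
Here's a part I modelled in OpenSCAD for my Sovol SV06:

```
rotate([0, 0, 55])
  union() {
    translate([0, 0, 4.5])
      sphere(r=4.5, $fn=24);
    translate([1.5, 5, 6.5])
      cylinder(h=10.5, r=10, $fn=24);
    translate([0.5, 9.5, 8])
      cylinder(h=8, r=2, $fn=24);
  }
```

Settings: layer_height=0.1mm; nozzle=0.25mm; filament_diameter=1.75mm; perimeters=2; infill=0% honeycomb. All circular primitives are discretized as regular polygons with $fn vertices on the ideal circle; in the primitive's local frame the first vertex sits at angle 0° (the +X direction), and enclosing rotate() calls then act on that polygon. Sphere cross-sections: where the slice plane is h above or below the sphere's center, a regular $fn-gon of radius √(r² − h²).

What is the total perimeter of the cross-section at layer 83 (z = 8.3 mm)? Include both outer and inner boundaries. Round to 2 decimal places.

At z = 8.3 mm: the r=4.5 sphere contributes a regular 24-gon of circumradius √(4.5²−3.8²) = 2.410 (perimeter = 2·24·2.410·sin(180°/24) = 15.10 mm); the r=10 cylinder at (1.5, 5) gives a regular 24-gon of circumradius 10 (constant along its height) (perimeter = 2·24·10.000·sin(180°/24) = 62.65 mm); the cylinder at (0.5, 9.5): section is a regular 24-gon, circumradius r=2 (perimeter = 2·24·2.000·sin(180°/24) = 12.53 mm); Taking the union: the regions partially overlap (shared area 30.47 mm²), so the edge portions inside another operand are dropped and the merged outline is re-measured after clipping — boundary = 62.65 mm; (whole slice rotated 55° about Z — lengths, areas and connectivity unchanged). Overall, the cross-section is a single solid region. Total boundary length (outer) = 62.65 mm.

62.65 mm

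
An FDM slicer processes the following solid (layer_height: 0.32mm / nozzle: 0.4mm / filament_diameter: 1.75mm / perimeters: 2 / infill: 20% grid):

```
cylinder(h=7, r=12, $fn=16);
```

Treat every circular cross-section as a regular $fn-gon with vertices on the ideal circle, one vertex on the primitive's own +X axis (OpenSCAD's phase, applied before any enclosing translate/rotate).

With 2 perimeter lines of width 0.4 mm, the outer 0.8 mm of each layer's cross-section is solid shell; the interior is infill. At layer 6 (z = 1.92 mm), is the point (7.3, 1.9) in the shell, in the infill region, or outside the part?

At z = 1.92 mm: the cylinder: section is a regular 16-gon, circumradius r=12. Overall, the cross-section is a single solid region. The nearest boundary edge runs (12.00, 0.00)→(11.09, 4.59); distance from the point to it = 4.24 mm. The point is inside the cross-section and 4.24 mm from the nearest boundary — more than the 0.8 mm shell width (2 × 0.4), so it's in the infill interior.

infill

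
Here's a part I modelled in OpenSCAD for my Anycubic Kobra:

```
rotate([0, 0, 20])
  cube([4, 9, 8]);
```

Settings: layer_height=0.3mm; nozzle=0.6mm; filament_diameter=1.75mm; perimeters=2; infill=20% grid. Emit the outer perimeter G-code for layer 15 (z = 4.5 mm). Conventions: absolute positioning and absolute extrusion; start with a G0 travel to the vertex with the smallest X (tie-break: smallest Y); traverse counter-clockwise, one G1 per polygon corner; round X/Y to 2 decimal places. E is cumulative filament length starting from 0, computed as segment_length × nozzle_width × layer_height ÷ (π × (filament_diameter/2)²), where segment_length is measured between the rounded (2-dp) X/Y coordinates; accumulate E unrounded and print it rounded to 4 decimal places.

At z = 4.5 mm: the cube (footprint 4×9) is included at this height; (whole slice rotated 20° about Z — lengths, areas and connectivity unchanged). The outline is a single polygon with 4 vertices. Extrusion per mm of travel: 0.6 × 0.3 / (π × 0.875²) = 0.074835. Accumulating E over each segment gives final E = 1.9465.

G0 X-3.08 Y8.46 Z4.50
G1 X0.00 Y0.00 E0.6738
G1 X3.76 Y1.37 E0.9732
G1 X0.68 Y9.83 E1.6470
G1 X-3.08 Y8.46 E1.9465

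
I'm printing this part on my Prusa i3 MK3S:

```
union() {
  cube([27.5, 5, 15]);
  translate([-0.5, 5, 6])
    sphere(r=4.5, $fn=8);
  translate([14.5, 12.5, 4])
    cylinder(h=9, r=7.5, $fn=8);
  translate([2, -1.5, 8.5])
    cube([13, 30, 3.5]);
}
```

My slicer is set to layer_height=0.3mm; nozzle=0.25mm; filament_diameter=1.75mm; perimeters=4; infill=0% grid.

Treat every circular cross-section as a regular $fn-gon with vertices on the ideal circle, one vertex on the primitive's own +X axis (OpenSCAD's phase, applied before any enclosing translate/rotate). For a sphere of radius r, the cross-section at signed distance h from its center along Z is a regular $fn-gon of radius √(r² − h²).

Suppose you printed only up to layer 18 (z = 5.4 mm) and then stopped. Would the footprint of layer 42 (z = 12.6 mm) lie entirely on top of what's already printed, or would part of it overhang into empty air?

entirely on top

Compare the two slices. At z = 5.4: the cube is present — its section is the full 27.5×5 rectangle (area 137.50 mm²); the r=4.5 sphere at (-0.5, 5) slices to a regular 8-gon of circumradius 4.460 (√(r²−h²) with h=0.6 from center) (area = (8/2)·4.460²·sin(360°/8) = 56.26 mm²); the r=7.5 cylinder at (14.5, 12.5) gives a regular 8-gon of circumradius 7.5 (constant along its height) (area = (8/2)·7.500²·sin(360°/8) = 159.10 mm²); the cube at (2, -1.5) does not reach this height (z outside [8.5, 12]); Taking the union: the regions partially overlap — summed areas 352.86 mm² minus the doubly-counted overlap 11.89 mm² gives 340.97 mm² — area = 340.97 mm². At z = 12.6: the cube (footprint 27.5×5) is included at this height (area 137.50 mm²); the sphere at (-0.5, 5) is not intersected at this z (|z−center|=6.600 > r=4.5); the r=7.5 cylinder at (14.5, 12.5) gives a regular 8-gon of circumradius 7.5 (constant along its height) (area = (8/2)·7.500²·sin(360°/8) = 159.10 mm²); the cube at (2, -1.5) is not intersected at this z (z outside [8.5, 12]); Combining (union): the 2 present regions are separate (no shared area or edge), so areas and boundary lengths simply add and each stays a separate island — area = 296.60 mm². Checking containment: the cross-section at z = 12.6 is a subset of the cross-section at z = 5.4.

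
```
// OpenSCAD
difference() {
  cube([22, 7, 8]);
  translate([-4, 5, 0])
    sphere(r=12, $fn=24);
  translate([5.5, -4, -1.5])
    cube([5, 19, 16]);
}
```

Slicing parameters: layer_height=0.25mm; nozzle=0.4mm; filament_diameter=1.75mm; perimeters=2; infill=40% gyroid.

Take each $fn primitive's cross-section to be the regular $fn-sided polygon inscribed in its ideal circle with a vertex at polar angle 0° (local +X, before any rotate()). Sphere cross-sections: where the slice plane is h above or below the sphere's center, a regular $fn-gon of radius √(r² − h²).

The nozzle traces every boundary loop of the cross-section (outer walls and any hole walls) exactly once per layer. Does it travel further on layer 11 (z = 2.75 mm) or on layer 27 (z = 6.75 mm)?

layer 27 (z = 6.75 mm)

Layer 11 (z = 2.75): the cube (footprint 22×7) is included at this height (perimeter 58.00 mm); the r=12 sphere at (-4, 5) contributes a regular 24-gon of circumradius √(12²−2.75²) = 11.681 (perimeter = 2·24·11.681·sin(180°/24) = 73.18 mm); the cube at (5.5, -4) is present — its section is the full 5×19 rectangle (perimeter 48.00 mm); After the difference (first − rest): starting from the 22×7 cube, the r=12 sphere at (-4, 5) partially overlaps it — only the 51.30 mm² overlap (of its 423.75 mm²) is removed, clipping the outline; the 5×19 cube at (5.5, -4) partially overlaps it — only the 22.20 mm² overlap (of its 95.00 mm²) is removed, clipping the outline — boundary = 37.00 mm. So its perimeter = 37.00 mm. Layer 27 (z = 6.75): the cube is present — its section is the full 22×7 rectangle (perimeter 58.00 mm); the sphere at (-4, 5): section is a regular 24-gon, circumradius = √(r²−h²) = √(12²−6.75²) = 9.922 (perimeter = 2·24·9.922·sin(180°/24) = 62.16 mm); the 5×19 cube at (5.5, -4) contributes its full rectangle (perimeter 48.00 mm); After the difference (first − rest): starting from the 22×7 cube, the r=12 sphere at (-4, 5) partially overlaps it — only the 38.71 mm² overlap (of its 305.73 mm²) is removed, clipping the outline; the 5×19 cube at (5.5, -4) partially overlaps it — only the 33.76 mm² overlap (of its 95.00 mm²) is removed, clipping the outline — boundary = 42.59 mm. So its perimeter = 42.59 mm. Layer 27 is larger (42.59 vs 37.00 mm).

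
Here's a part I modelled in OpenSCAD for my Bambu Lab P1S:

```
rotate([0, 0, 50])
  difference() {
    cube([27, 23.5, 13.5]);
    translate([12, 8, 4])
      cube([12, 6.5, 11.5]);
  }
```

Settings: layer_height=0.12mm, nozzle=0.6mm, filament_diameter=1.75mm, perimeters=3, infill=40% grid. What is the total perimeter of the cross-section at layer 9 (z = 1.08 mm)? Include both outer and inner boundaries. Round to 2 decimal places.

101.00 mm

At z = 1.08 mm: the cube (footprint 27×23.5) is included at this height (perimeter 101.00 mm); the cube at (12, 8) is absent (z outside [4, 15.5]); After the difference (first − rest): none of the subtracted shapes is present at this height, so the 27×23.5 cube is unchanged — boundary = 101.00 mm; (rotated 50° about Z; rotation is an isometry so areas/perimeters/island counts are preserved). Overall, the cross-section is a single solid region. Total boundary length (outer) = 101.00 mm.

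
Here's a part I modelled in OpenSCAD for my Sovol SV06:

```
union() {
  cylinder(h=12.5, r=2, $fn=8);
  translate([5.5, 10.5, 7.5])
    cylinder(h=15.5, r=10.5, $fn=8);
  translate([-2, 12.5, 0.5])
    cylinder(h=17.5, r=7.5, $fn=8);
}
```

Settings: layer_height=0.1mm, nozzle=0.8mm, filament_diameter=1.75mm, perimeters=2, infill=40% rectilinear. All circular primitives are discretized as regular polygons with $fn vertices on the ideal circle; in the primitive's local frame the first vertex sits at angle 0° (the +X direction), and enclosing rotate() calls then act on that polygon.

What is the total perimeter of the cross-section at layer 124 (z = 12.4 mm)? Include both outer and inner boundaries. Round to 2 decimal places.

85.04 mm

At z = 12.4 mm: the r=2 cylinder gives a regular 8-gon of circumradius 2 (constant along its height) (perimeter = 2·8·2.000·sin(180°/8) = 12.25 mm); the r=10.5 cylinder at (5.5, 10.5) contributes a regular 8-gon of circumradius 10.5 (perimeter = 2·8·10.500·sin(180°/8) = 64.29 mm); the r=7.5 cylinder at (-2, 12.5) gives a regular 8-gon of circumradius 7.5 (constant along its height) (perimeter = 2·8·7.500·sin(180°/8) = 45.92 mm); Taking the union: the regions partially overlap (shared area 97.83 mm²), so the edge portions inside another operand are dropped and the merged outline is re-measured after clipping — boundary = 85.04 mm. Overall, the cross-section has 2 separate islands. Total boundary length (outer) = 85.04 mm.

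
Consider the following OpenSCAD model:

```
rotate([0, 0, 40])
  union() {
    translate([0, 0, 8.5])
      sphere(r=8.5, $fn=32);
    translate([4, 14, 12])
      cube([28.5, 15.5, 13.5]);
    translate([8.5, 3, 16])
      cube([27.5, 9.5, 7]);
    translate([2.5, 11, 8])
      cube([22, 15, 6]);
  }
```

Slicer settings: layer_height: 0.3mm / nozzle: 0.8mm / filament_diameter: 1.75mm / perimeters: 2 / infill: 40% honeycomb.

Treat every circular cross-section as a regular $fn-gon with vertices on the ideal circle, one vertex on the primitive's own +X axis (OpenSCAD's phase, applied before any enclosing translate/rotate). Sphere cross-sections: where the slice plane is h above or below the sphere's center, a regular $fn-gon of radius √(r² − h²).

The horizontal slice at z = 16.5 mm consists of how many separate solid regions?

3

At z = 16.5 mm: the sphere: section is a regular 32-gon, circumradius = √(r²−h²) = √(8.5²−8²) = 2.872; the cube at (4, 14) (footprint 28.5×15.5) is included at this height; the 27.5×9.5 cube at (8.5, 3) contributes its full rectangle; the cube at (2.5, 11) is not intersected at this z (z outside [8, 14]); Combining (union): the 3 present regions are separate (no shared area or edge), so areas and boundary lengths simply add and each stays a separate island — 3 connected regions; (whole slice rotated 40° about Z — lengths, areas and connectivity unchanged). The result has 3 disconnected regions.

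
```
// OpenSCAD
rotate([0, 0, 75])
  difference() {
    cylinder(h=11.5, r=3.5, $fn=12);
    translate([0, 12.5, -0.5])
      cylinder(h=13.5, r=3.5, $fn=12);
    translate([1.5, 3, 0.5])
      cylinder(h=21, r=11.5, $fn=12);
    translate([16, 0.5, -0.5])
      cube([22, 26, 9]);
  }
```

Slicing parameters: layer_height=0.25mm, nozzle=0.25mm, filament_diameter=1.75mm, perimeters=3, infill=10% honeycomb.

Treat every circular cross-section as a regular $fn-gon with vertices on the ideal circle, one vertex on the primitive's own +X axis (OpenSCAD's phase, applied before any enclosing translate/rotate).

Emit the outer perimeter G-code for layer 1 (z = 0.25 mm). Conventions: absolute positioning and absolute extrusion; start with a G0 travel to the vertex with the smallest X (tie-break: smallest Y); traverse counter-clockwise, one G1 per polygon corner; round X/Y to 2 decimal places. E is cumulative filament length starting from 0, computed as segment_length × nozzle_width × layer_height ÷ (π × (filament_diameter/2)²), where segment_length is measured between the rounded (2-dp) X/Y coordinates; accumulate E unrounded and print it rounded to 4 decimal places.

At z = 0.25 mm: the r=3.5 cylinder contributes a regular 12-gon of circumradius 3.5; the cylinder at (0, 12.5): section is a regular 12-gon, circumradius r=3.5; the cylinder at (1.5, 3) is not intersected at this z (z outside [0.5, 21.5]); the cube at (16, 0.5) is present — its section is the full 22×26 rectangle; After the difference (first − rest): starting from the r=3.5 cylinder, the r=3.5 cylinder at (0, 12.5) misses the remaining region (no effect); the 22×26 cube at (16, 0.5) misses the remaining region (no effect) — 1 connected region; (rotated 75° about Z; rotation is an isometry so areas/perimeters/island counts are preserved). The outline is a single polygon with 12 vertices. Extrusion per mm of travel: 0.25 × 0.25 / (π × 0.875²) = 0.025984. Accumulating E over each segment gives final E = 0.5646.

G0 X-3.38 Y-0.91 Z0.25
G1 X-2.47 Y-2.47 E0.0469
G1 X-0.91 Y-3.38 E0.0939
G1 X0.91 Y-3.38 E0.1411
G1 X2.47 Y-2.47 E0.1881
G1 X3.38 Y-0.91 E0.2350
G1 X3.38 Y0.91 E0.2823
G1 X2.47 Y2.47 E0.3292
G1 X0.91 Y3.38 E0.3762
G1 X-0.91 Y3.38 E0.4234
G1 X-2.47 Y2.47 E0.4704
G1 X-3.38 Y0.91 E0.5173
G1 X-3.38 Y-0.91 E0.5646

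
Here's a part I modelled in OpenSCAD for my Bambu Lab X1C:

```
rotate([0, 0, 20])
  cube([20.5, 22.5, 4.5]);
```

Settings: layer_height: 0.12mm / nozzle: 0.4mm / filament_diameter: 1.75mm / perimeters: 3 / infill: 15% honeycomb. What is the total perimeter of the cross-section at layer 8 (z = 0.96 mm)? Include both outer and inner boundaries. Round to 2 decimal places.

86.00 mm

At z = 0.96 mm: the 20.5×22.5 cube contributes its full rectangle (perimeter 86.00 mm); (rotated 20° about Z; rotation is an isometry so areas/perimeters/island counts are preserved). Overall, the cross-section is a single solid region. Total boundary length (outer) = 86.00 mm.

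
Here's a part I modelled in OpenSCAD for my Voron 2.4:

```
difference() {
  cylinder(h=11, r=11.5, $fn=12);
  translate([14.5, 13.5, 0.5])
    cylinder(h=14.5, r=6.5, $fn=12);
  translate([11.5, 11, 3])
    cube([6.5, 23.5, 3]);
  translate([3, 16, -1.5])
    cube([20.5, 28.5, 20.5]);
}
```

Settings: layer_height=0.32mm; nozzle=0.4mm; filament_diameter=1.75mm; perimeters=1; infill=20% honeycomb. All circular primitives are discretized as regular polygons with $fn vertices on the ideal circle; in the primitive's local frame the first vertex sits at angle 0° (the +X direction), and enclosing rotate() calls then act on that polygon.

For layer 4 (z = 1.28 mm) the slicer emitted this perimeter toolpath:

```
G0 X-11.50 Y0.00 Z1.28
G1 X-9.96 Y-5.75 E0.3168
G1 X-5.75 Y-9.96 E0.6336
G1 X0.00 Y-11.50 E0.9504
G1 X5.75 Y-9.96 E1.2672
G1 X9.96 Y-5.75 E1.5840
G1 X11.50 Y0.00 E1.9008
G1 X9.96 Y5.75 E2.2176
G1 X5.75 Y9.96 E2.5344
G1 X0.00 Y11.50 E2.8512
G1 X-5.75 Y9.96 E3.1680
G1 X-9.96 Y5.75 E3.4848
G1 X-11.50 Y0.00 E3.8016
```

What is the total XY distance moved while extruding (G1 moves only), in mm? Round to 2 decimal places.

Sum the Euclidean lengths of each G1 segment: total = 71.44 mm.

71.44 mm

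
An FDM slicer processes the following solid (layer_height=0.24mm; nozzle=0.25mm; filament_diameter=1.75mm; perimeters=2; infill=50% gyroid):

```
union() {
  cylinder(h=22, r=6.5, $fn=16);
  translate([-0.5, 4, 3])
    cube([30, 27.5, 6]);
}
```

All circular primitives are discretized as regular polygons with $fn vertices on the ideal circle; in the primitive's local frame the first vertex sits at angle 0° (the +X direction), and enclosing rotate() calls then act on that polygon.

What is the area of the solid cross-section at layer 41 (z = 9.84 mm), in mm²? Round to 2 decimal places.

At z = 9.84 mm: the r=6.5 cylinder contributes a regular 16-gon of circumradius 6.5 (area = (16/2)·6.500²·sin(360°/16) = 129.35 mm²); the cube at (-0.5, 4) is absent (z outside [3, 9]); Merging all regions: only the r=6.5 cylinder is present, so the union is just that shape — area = 129.35 mm². Overall, the cross-section is a single solid region. Net area = 129.35 mm².

129.35 mm²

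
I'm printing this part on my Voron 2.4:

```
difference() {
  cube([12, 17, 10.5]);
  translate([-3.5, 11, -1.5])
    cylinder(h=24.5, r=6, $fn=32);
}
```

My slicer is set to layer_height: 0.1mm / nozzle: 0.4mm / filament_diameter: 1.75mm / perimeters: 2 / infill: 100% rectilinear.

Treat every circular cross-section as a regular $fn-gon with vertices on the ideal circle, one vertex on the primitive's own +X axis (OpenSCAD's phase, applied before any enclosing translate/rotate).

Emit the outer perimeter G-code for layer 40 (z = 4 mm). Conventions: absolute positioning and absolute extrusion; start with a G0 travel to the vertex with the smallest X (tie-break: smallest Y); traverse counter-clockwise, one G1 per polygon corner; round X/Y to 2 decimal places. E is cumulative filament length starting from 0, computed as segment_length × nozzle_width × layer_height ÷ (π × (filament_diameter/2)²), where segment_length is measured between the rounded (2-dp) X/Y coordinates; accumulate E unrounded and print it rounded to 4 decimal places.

G0 X0.00 Y0.00 Z4.00
G1 X12.00 Y0.00 E0.1996
G1 X12.00 Y17.00 E0.4823
G1 X0.00 Y17.00 E0.6818
G1 X0.00 Y15.85 E0.7010
G1 X0.74 Y15.24 E0.7169
G1 X1.49 Y14.33 E0.7365
G1 X2.04 Y13.30 E0.7559
G1 X2.38 Y12.17 E0.7756
G1 X2.50 Y11.00 E0.7951
G1 X2.38 Y9.83 E0.8147
G1 X2.04 Y8.70 E0.8343
G1 X1.49 Y7.67 E0.8537
G1 X0.74 Y6.76 E0.8733
G1 X0.00 Y6.15 E0.8893
G1 X0.00 Y0.00 E0.9916

At z = 4 mm: the 12×17 cube contributes its full rectangle; the r=6 cylinder at (-3.5, 11) gives a regular 32-gon of circumradius 6 (constant along its height); Taking the first minus the rest: starting from the 12×17 cube, the r=6 cylinder at (-3.5, 11) partially overlaps it — only the 16.85 mm² overlap (of its 112.37 mm²) is removed, clipping the outline — 1 connected region. The outline is a single polygon with 15 vertices. Extrusion per mm of travel: 0.4 × 0.1 / (π × 0.875²) = 0.016630. Accumulating E over each segment gives final E = 0.9916.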